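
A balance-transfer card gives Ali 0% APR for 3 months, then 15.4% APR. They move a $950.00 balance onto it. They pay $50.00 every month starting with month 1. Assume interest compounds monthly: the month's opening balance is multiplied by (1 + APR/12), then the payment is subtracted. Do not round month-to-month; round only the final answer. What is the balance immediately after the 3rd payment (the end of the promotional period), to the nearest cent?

$800.00

Promo months 1–3 at r₀ = 0%/12 = 0; months 4+ at r₁ = 15.4%/12 = 0.0128333.
After month 3 (no interest yet): B = $950.00 − 3·$50.00 = $800.00.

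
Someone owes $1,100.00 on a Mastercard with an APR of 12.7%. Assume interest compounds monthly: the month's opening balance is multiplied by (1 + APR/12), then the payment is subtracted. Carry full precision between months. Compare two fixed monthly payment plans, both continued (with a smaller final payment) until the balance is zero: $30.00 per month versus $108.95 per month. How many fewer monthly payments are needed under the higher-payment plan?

36 fewer payments

Monthly rate r = 12.7%/12 = 1.05833% = 0.0105833.
At $30.00/mo: n = ⌈−ln(1 − rB₀/P)/ln(1+r)⌉ = 47 payments (last $19.52); total interest = total paid − $1,100.00 = $299.52.
At $108.95/mo: 11 payments (last $80.08); total interest $69.58.
Payments saved = 47 − 11 = 36.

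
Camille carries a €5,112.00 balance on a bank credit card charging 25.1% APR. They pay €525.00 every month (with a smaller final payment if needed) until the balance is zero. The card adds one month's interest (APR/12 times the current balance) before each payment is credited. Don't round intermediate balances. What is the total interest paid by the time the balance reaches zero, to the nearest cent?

Monthly rate r = 25.1%/12 = 2.09167% = 0.0209167.
Payoff takes n = ⌈−ln(1 − rB₀/P)/ln(1+r)⌉ = ⌈11.001⌉ = 12 payments; the last is €0.76.
Total paid = 11·€525.00 + €0.76 = €5,775.76.
Total interest = total paid − principal = €5,775.76 − €5,112.00 = €663.76.

€663.76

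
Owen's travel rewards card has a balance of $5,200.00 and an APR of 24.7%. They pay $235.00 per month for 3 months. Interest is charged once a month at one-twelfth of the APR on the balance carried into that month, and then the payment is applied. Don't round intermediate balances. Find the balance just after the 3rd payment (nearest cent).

$4,808.14

Monthly rate r = 24.7%/12 = 2.05833% = 0.0205833.
Each month: B ← B·(1+r) − $235.00.
Month 1: interest $107.03; balance after payment $5,072.03.
Month 2: interest $104.40; balance after payment $4,941.43.
Month 3: interest $101.71; balance after payment $4,808.14.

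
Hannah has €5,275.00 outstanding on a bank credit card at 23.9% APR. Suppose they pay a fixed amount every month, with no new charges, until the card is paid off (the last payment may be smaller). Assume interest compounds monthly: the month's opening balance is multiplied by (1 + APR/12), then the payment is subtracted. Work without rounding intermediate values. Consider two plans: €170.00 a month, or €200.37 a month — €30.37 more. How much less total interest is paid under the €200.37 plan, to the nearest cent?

Monthly rate r = 23.9%/12 = 1.99167% = 0.0199167.
At €170.00/mo: n = ⌈−ln(1 − rB₀/P)/ln(1+r)⌉ = 49 payments (last €135.92); total interest = total paid − €5,275.00 = €3,020.92.
At €200.37/mo: 38 payments (last €136.18); total interest €2,274.87.
Interest saved = €3,020.92 − €2,274.87 = €746.05.

€746.05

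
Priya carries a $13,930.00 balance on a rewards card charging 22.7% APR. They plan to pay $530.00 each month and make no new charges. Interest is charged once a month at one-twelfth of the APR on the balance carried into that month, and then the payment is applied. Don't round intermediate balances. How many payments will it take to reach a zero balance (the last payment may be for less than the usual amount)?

37 payments

Monthly rate r = 22.7%/12 = 1.89167% = 0.0189167.
Recurrence: B ← B·(1+r) − $530.00.
Month 1: interest $263.51; balance after payment $13,663.51.
Month 2: interest $258.47; balance after payment $13,391.98.
Closed form: n = −ln(1 − rB₀/P)/ln(1+r) = −ln(0.50281)/ln(1.01892) ≈ 36.688, so the balance reaches zero during payment 37.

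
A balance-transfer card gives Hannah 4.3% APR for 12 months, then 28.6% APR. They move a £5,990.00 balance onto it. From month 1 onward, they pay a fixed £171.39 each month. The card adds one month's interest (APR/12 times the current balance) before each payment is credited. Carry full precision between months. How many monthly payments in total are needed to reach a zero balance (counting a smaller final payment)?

Promo months 1–12 at r₀ = 4.3%/12 = 0.00358333; months 13+ at r₁ = 28.6%/12 = 0.0238333.
After month 12: iterate B ← B·(1+r₀) − £171.39 for 12 months → £4,155.01.
Then at r₁ with £171.39/mo: n₂ = −ln(1 − r₁·B/P)/ln(1+r₁) ≈ 36.61 → 37 more payments.

49 months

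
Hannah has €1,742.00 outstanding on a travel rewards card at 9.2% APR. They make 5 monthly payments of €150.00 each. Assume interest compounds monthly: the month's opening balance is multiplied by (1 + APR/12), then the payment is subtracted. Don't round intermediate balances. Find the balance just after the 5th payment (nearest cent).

Monthly rate r = 9.2%/12 = 0.766667% = 0.00766667.
Each month: B ← B·(1+r) − €150.00.
Month 1: interest €13.36; balance after payment €1,605.36.
Month 2: interest €12.31; balance after payment €1,467.66.
Month 3: interest €11.25; balance after payment €1,328.92.
Month 4: interest €10.19; balance after payment €1,189.10.
Month 5: interest €9.12; balance after payment €1,048.22.

€1,048.22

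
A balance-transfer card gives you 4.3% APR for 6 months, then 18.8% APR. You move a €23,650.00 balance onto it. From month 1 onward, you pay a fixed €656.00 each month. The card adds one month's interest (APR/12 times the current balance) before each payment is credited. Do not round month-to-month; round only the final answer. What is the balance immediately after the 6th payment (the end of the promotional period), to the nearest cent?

Promo months 1–6 at r₀ = 4.3%/12 = 0.00358333; months 7+ at r₁ = 18.8%/12 = 0.0156667.
After month 6: iterate B ← B·(1+r₀) − €656.00 for 6 months → €20,191.62.

€20,191.62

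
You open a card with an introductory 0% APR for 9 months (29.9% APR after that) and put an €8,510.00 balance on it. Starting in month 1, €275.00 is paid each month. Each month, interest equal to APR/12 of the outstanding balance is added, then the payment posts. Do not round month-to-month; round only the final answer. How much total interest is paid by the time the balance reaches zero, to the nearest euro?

€2,809

Promo months 1–9 at r₀ = 0%/12 = 0; months 10+ at r₁ = 29.9%/12 = 0.0249167.
After month 9 (no interest yet): B = €8,510.00 − 9·€275.00 = €6,035.00.
Then at r₁ with €275.00/mo: n₂ = −ln(1 − r₁·B/P)/ln(1+r₁) ≈ 32.16 → 33 more payments.
Total paid = 41·€275.00 + €43.77 = €11,318.77; interest = €11,318.77 − €8,510.00 = €2,808.77.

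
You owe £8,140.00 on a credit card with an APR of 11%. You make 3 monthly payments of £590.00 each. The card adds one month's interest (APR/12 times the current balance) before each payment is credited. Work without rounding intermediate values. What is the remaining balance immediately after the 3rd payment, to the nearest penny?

Monthly rate r = 11%/12 = 0.916667% = 0.00916667.
Each month: B ← B·(1+r) − £590.00.
Month 1: interest £74.62; balance after payment £7,624.62.
Month 2: interest £69.89; balance after payment £7,104.51.
Month 3: interest £65.12; balance after payment £6,579.63.

£6,579.63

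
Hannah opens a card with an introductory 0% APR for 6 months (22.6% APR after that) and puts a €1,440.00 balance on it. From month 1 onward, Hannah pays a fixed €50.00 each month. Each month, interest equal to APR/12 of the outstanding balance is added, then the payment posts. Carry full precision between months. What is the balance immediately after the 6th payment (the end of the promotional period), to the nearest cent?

€1,140.00

Promo months 1–6 at r₀ = 0%/12 = 0; months 7+ at r₁ = 22.6%/12 = 0.0188333.
After month 6 (no interest yet): B = €1,440.00 − 6·€50.00 = €1,140.00.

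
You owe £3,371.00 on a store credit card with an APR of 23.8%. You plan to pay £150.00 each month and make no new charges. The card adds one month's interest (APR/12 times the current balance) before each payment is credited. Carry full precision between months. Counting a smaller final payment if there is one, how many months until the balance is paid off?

31 months

Monthly rate r = 23.8%/12 = 1.98333% = 0.0198333.
Recurrence: B ← B·(1+r) − £150.00.
Month 1: interest £66.86; balance after payment £3,287.86.
Month 2: interest £65.21; balance after payment £3,203.07.
Closed form: n = −ln(1 − rB₀/P)/ln(1+r) = −ln(0.55428)/ln(1.01983) ≈ 30.046, so the balance reaches zero during payment 31.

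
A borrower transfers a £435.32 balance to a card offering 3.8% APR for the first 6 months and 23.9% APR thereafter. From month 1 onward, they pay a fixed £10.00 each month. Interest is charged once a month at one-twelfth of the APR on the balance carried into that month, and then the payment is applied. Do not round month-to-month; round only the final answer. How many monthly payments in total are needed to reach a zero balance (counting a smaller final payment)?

80 months

Promo months 1–6 at r₀ = 3.8%/12 = 0.00316667; months 7+ at r₁ = 23.9%/12 = 0.0199167.
After month 6: iterate B ← B·(1+r₀) − £10.00 for 6 months → £383.18.
Then at r₁ with £10.00/mo: n₂ = −ln(1 − r₁·B/P)/ln(1+r₁) ≈ 73.04 → 74 more payments.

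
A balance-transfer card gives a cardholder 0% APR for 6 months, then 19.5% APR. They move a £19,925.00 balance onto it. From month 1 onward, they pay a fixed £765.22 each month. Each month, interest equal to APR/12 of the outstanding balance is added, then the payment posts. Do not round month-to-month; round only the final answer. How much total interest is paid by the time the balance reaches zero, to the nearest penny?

Promo months 1–6 at r₀ = 0%/12 = 0; months 7+ at r₁ = 19.5%/12 = 0.01625.
After month 6 (no interest yet): B = £19,925.00 − 6·£765.22 = £15,333.68.
Then at r₁ with £765.22/mo: n₂ = −ln(1 − r₁·B/P)/ln(1+r₁) ≈ 24.44 → 25 more payments.
Total paid = 30·£765.22 + £338.52 = £23,295.12; interest = £23,295.12 − £19,925.00 = £3,370.12.

£3,370.12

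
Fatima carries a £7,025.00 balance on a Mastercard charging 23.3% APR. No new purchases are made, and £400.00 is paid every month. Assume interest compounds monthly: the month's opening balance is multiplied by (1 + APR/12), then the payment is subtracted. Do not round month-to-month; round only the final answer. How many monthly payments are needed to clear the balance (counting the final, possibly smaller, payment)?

Monthly rate r = 23.3%/12 = 1.94167% = 0.0194167.
Recurrence: B ← B·(1+r) − £400.00.
Month 1: interest £136.40; balance after payment £6,761.40.
Month 2: interest £131.28; balance after payment £6,492.69.
Closed form: n = −ln(1 − rB₀/P)/ln(1+r) = −ln(0.65899)/ln(1.01942) ≈ 21.686, so the balance reaches zero during payment 22.

22 months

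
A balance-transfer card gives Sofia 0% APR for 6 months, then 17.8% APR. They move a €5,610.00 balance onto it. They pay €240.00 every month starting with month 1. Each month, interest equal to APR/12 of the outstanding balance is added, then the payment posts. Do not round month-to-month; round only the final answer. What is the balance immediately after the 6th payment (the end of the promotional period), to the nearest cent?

Promo months 1–6 at r₀ = 0%/12 = 0; months 7+ at r₁ = 17.8%/12 = 0.0148333.
After month 6 (no interest yet): B = €5,610.00 − 6·€240.00 = €4,170.00.

€4,170.00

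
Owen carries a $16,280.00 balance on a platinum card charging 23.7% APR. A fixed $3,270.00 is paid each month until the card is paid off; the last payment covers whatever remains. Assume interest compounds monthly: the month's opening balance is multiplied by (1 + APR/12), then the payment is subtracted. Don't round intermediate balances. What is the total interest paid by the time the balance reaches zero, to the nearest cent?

$1,032.35

Monthly rate r = 23.7%/12 = 1.975% = 0.01975.
Payoff takes n = ⌈−ln(1 − rB₀/P)/ln(1+r)⌉ = ⌈5.292⌉ = 6 payments; the last is $962.35.
Total paid = 5·$3,270.00 + $962.35 = $17,312.35.
Total interest = total paid − principal = $17,312.35 − $16,280.00 = $1,032.35.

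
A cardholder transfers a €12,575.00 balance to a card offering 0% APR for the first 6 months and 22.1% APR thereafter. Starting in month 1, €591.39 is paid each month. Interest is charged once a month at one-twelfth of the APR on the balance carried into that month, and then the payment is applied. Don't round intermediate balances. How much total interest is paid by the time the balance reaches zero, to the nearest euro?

Promo months 1–6 at r₀ = 0%/12 = 0; months 7+ at r₁ = 22.1%/12 = 0.0184167.
After month 6 (no interest yet): B = €12,575.00 − 6·€591.39 = €9,026.66.
Then at r₁ with €591.39/mo: n₂ = −ln(1 − r₁·B/P)/ln(1+r₁) ≈ 18.09 → 19 more payments.
Total paid = 24·€591.39 + €50.70 = €14,244.06; interest = €14,244.06 − €12,575.00 = €1,669.06.

€1,669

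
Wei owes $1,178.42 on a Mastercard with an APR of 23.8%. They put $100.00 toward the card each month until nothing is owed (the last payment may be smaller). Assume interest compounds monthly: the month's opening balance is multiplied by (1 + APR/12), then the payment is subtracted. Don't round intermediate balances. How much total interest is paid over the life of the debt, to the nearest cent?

Monthly rate r = 23.8%/12 = 1.98333% = 0.0198333.
Payoff takes n = ⌈−ln(1 − rB₀/P)/ln(1+r)⌉ = ⌈13.555⌉ = 14 payments; the last is $55.73.
Total paid = 13·$100.00 + $55.73 = $1,355.73.
Total interest = total paid − principal = $1,355.73 − $1,178.42 = $177.31.

$177.31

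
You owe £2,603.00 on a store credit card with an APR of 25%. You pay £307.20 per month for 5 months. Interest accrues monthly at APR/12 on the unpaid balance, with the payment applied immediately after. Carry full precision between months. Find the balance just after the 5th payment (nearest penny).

£1,284.33

Monthly rate r = 25%/12 = 2.08333% = 0.0208333.
Each month: B ← B·(1+r) − £307.20.
Month 1: interest £54.23; balance after payment £2,350.03.
Month 2: interest £48.96; balance after payment £2,091.79.
Month 3: interest £43.58; balance after payment £1,828.17.
Month 4: interest £38.09; balance after payment £1,559.05.
Month 5: interest £32.48; balance after payment £1,284.33.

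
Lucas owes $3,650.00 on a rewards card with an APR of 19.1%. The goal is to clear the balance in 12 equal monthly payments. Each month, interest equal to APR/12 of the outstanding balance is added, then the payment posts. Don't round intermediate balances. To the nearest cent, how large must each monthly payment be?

$336.55

Monthly rate r = 19.1%/12 = 1.59167% = 0.0159167.
Level-payment amortization: P = B₀·r / (1 − (1+r)^(−n)) = 3650.00·0.0159167 / (1 − 1.01592^(−12)).
Denominator 1 − (1+r)^(−12) = 0.172623889.
P = 58.0958 / 0.172623889 ≈ 336.55.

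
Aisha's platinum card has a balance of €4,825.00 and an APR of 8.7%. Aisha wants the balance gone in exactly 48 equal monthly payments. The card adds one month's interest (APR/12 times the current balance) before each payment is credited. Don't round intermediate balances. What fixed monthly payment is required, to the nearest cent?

€119.38

Monthly rate r = 8.7%/12 = 0.725% = 0.00725.
Level-payment amortization: P = B₀·r / (1 − (1+r)^(−n)) = 4825.00·0.00725 / (1 − 1.00725^(−48)).
Denominator 1 − (1+r)^(−48) = 0.293014105.
P = 34.9812 / 0.293014105 ≈ 119.38.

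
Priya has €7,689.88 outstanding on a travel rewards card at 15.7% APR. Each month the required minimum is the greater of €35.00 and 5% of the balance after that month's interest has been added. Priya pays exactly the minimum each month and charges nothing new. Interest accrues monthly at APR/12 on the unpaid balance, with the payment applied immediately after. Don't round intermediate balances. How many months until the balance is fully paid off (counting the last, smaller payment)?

86 months

Monthly rate r = 15.7%/12 = 1.30833% = 0.0130833.
While 5% of the post-interest balance exceeds €35.00, each month B ← (B·(1+r))·(1 − 0.05), i.e. B shrinks by the factor (1+r)·0.95 = 0.96243.
This holds for months 1–63. Entering month 64 the balance is €688.89; 5% of the post-interest balance is now below €35.00, so the flat €35.00 minimum applies from here.
From month 64 a fixed €35.00 at rate r clears €688.89 in 23 more payments. Total: 63 + 23 = 86 months.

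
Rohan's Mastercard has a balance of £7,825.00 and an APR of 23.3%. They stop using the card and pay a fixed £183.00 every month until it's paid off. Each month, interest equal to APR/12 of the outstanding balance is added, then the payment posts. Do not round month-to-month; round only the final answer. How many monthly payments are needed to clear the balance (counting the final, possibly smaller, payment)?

93 payments

Monthly rate r = 23.3%/12 = 1.94167% = 0.0194167.
Recurrence: B ← B·(1+r) − £183.00.
Month 1: interest £151.94; balance after payment £7,793.94.
Month 2: interest £151.33; balance after payment £7,762.27.
Closed form: n = −ln(1 − rB₀/P)/ln(1+r) = −ln(0.16975)/ln(1.01942) ≈ 92.219, so the balance reaches zero during payment 93.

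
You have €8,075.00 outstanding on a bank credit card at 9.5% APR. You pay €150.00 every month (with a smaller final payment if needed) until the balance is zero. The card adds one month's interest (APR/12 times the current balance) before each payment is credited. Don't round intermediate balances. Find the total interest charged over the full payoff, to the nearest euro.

Monthly rate r = 9.5%/12 = 0.791667% = 0.00791667.
Payoff takes n = ⌈−ln(1 − rB₀/P)/ln(1+r)⌉ = ⌈70.438⌉ = 71 payments; the last is €65.88.
Total paid = 70·€150.00 + €65.88 = €10,565.88.
Total interest = total paid − principal = €10,565.88 − €8,075.00 = €2,490.88.

€2,491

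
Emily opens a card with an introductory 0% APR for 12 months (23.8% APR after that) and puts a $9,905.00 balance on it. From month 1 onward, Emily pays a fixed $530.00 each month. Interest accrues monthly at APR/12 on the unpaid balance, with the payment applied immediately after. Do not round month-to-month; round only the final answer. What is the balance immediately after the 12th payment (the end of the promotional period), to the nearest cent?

Promo months 1–12 at r₀ = 0%/12 = 0; months 13+ at r₁ = 23.8%/12 = 0.0198333.
After month 12 (no interest yet): B = $9,905.00 − 12·$530.00 = $3,545.00.

$3,545.00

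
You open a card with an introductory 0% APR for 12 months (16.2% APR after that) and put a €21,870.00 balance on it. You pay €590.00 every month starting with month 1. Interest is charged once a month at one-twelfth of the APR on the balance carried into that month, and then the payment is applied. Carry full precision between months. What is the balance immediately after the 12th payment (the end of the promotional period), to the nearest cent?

€14,790.00

Promo months 1–12 at r₀ = 0%/12 = 0; months 13+ at r₁ = 16.2%/12 = 0.0135.
After month 12 (no interest yet): B = €21,870.00 − 12·€590.00 = €14,790.00.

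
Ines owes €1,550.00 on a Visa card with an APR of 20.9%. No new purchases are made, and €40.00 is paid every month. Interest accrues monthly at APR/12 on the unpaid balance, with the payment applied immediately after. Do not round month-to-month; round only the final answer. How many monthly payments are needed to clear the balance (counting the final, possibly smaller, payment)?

Monthly rate r = 20.9%/12 = 1.74167% = 0.0174167.
Recurrence: B ← B·(1+r) − €40.00.
Month 1: interest €27.00; balance after payment €1,537.00.
Month 2: interest €26.77; balance after payment €1,523.77.
Closed form: n = −ln(1 − rB₀/P)/ln(1+r) = −ln(0.3251)/ln(1.01742) ≈ 65.074, so the balance reaches zero during payment 66.

66 payments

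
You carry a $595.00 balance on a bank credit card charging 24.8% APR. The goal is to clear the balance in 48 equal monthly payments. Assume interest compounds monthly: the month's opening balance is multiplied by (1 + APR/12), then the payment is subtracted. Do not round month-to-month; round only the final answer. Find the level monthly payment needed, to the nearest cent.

$19.66

Monthly rate r = 24.8%/12 = 2.06667% = 0.0206667.
Level-payment amortization: P = B₀·r / (1 − (1+r)^(−n)) = 595.00·0.0206667 / (1 − 1.02067^(−48)).
Denominator 1 − (1+r)^(−48) = 0.625396974.
P = 12.2967 / 0.625396974 ≈ 19.66.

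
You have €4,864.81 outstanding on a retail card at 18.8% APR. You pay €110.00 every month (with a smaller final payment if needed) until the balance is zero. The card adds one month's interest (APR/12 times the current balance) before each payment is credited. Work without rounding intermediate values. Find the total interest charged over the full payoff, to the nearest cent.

Monthly rate r = 18.8%/12 = 1.56667% = 0.0156667.
Payoff takes n = ⌈−ln(1 − rB₀/P)/ln(1+r)⌉ = ⌈75.938⌉ = 76 payments; the last is €103.24.
Total paid = 75·€110.00 + €103.24 = €8,353.24.
Total interest = total paid − principal = €8,353.24 − €4,864.81 = €3,488.43.

€3,488.43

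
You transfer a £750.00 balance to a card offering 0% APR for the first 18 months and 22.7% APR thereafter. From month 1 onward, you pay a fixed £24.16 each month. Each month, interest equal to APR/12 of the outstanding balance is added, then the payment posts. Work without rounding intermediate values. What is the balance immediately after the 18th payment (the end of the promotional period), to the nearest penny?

Promo months 1–18 at r₀ = 0%/12 = 0; months 19+ at r₁ = 22.7%/12 = 0.0189167.
After month 18 (no interest yet): B = £750.00 − 18·£24.16 = £315.12.

£315.12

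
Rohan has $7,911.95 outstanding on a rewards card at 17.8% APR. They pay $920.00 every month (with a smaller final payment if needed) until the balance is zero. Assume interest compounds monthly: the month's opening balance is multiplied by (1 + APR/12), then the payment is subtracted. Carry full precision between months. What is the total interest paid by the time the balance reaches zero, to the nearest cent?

Monthly rate r = 17.8%/12 = 1.48333% = 0.0148333.
Payoff takes n = ⌈−ln(1 − rB₀/P)/ln(1+r)⌉ = ⌈9.268⌉ = 10 payments; the last is $248.04.
Total paid = 9·$920.00 + $248.04 = $8,528.04.
Total interest = total paid − principal = $8,528.04 − $7,911.95 = $616.09.

$616.09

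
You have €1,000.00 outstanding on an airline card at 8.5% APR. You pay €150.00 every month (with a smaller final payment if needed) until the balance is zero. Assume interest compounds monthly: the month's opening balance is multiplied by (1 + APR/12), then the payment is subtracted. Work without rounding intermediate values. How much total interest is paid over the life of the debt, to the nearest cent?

€28.07

Monthly rate r = 8.5%/12 = 0.708333% = 0.00708333.
Payoff takes n = ⌈−ln(1 − rB₀/P)/ln(1+r)⌉ = ⌈6.853⌉ = 7 payments; the last is €128.07.
Total paid = 6·€150.00 + €128.07 = €1,028.07.
Total interest = total paid − principal = €1,028.07 − €1,000.00 = €28.07.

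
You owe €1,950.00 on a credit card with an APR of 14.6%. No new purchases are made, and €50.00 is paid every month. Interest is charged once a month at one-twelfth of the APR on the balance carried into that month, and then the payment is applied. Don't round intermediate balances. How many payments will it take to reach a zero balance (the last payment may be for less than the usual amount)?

54 months

Monthly rate r = 14.6%/12 = 1.21667% = 0.0121667.
Recurrence: B ← B·(1+r) − €50.00.
Month 1: interest €23.72; balance after payment €1,923.72.
Month 2: interest €23.41; balance after payment €1,897.13.
Closed form: n = −ln(1 − rB₀/P)/ln(1+r) = −ln(0.5255)/ln(1.01217) ≈ 53.204, so the balance reaches zero during payment 54.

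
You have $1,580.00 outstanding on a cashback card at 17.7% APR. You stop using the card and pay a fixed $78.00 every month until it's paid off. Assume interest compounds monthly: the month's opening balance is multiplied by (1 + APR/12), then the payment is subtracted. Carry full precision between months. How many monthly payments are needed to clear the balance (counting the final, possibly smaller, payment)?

Monthly rate r = 17.7%/12 = 1.475% = 0.01475.
Recurrence: B ← B·(1+r) − $78.00.
Month 1: interest $23.30; balance after payment $1,525.31.
Month 2: interest $22.50; balance after payment $1,469.80.
Closed form: n = −ln(1 − rB₀/P)/ln(1+r) = −ln(0.70122)/ln(1.01475) ≈ 24.241, so the balance reaches zero during payment 25.

25 payments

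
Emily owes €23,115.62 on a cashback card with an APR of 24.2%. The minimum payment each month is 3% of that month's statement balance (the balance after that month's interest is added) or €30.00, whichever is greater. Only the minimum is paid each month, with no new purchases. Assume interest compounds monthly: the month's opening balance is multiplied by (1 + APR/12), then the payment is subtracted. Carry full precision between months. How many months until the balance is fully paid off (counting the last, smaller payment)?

356 months

Monthly rate r = 24.2%/12 = 2.01667% = 0.0201667.
While 3% of the post-interest balance exceeds €30.00, each month B ← (B·(1+r))·(1 − 0.03), i.e. B shrinks by the factor (1+r)·0.97 = 0.98956.
This holds for months 1–302. Entering month 303 the balance is €971.96; 3% of the post-interest balance is now below €30.00, so the flat €30.00 minimum applies from here.
From month 303 a fixed €30.00 at rate r clears €971.96 in 54 more payments. Total: 302 + 54 = 356 months.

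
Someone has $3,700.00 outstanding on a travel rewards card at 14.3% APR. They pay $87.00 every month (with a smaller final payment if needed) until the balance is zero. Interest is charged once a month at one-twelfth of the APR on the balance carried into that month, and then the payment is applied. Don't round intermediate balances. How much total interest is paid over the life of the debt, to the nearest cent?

Monthly rate r = 14.3%/12 = 1.19167% = 0.0119167.
Payoff takes n = ⌈−ln(1 − rB₀/P)/ln(1+r)⌉ = ⌈59.668⌉ = 60 payments; the last is $58.24.
Total paid = 59·$87.00 + $58.24 = $5,191.24.
Total interest = total paid − principal = $5,191.24 − $3,700.00 = $1,491.24.

$1,491.24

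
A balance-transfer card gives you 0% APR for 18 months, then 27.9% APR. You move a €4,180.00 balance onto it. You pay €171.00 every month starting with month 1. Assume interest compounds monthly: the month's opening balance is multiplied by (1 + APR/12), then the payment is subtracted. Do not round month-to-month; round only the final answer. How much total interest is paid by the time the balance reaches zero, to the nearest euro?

Promo months 1–18 at r₀ = 0%/12 = 0; months 19+ at r₁ = 27.9%/12 = 0.02325.
After month 18 (no interest yet): B = €4,180.00 − 18·€171.00 = €1,102.00.
Then at r₁ with €171.00/mo: n₂ = −ln(1 − r₁·B/P)/ln(1+r₁) ≈ 7.06 → 8 more payments.
Total paid = 25·€171.00 + €10.80 = €4,285.80; interest = €4,285.80 − €4,180.00 = €105.80.

€106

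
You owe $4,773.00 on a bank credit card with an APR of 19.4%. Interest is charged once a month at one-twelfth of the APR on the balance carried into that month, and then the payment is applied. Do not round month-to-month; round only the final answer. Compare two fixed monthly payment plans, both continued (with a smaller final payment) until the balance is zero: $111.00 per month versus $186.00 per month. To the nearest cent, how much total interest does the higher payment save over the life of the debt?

Monthly rate r = 19.4%/12 = 1.61667% = 0.0161667.
At $111.00/mo: n = ⌈−ln(1 − rB₀/P)/ln(1+r)⌉ = 75 payments (last $8.54); total interest = total paid − $4,773.00 = $3,449.54.
At $186.00/mo: 34 payments (last $77.68); total interest $1,442.68.
Interest saved = $3,449.54 − $1,442.68 = $2,006.86.

$2,006.86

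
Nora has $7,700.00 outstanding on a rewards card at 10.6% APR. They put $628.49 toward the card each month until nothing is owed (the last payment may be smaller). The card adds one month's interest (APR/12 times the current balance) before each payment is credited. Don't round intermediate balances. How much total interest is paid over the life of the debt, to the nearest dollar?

$485

Monthly rate r = 10.6%/12 = 0.883333% = 0.00883333.
Payoff takes n = ⌈−ln(1 − rB₀/P)/ln(1+r)⌉ = ⌈13.024⌉ = 14 payments; the last is $15.02.
Total paid = 13·$628.49 + $15.02 = $8,185.39.
Total interest = total paid − principal = $8,185.39 − $7,700.00 = $485.39.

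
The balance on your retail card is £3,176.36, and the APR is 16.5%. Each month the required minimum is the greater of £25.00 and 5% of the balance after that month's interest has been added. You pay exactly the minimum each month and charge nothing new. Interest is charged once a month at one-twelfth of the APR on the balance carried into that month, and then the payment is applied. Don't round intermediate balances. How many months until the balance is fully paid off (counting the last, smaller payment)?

73 months

Monthly rate r = 16.5%/12 = 1.375% = 0.01375.
While 5% of the post-interest balance exceeds £25.00, each month B ← (B·(1+r))·(1 − 0.05), i.e. B shrinks by the factor (1+r)·0.95 = 0.96306.
This holds for months 1–50. Entering month 51 the balance is £483.79; 5% of the post-interest balance is now below £25.00, so the flat £25.00 minimum applies from here.
From month 51 a fixed £25.00 at rate r clears £483.79 in 23 more payments. Total: 50 + 23 = 73 months.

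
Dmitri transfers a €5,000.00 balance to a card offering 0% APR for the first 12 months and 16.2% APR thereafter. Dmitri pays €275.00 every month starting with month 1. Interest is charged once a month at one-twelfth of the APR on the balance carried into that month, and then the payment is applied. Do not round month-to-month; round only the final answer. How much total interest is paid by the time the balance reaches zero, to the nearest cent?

€87.56

Promo months 1–12 at r₀ = 0%/12 = 0; months 13+ at r₁ = 16.2%/12 = 0.0135.
After month 12 (no interest yet): B = €5,000.00 − 12·€275.00 = €1,700.00.
Then at r₁ with €275.00/mo: n₂ = −ln(1 − r₁·B/P)/ln(1+r₁) ≈ 6.50 → 7 more payments.
Total paid = 18·€275.00 + €137.56 = €5,087.56; interest = €5,087.56 − €5,000.00 = €87.56.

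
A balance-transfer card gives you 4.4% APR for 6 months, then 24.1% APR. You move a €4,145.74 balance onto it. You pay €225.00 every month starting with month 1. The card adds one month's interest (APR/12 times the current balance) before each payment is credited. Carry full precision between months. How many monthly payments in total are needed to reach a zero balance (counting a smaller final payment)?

Promo months 1–6 at r₀ = 4.4%/12 = 0.00366667; months 7+ at r₁ = 24.1%/12 = 0.0200833.
After month 6: iterate B ← B·(1+r₀) − €225.00 for 6 months → €2,875.35.
Then at r₁ with €225.00/mo: n₂ = −ln(1 − r₁·B/P)/ln(1+r₁) ≈ 14.92 → 15 more payments.

21 months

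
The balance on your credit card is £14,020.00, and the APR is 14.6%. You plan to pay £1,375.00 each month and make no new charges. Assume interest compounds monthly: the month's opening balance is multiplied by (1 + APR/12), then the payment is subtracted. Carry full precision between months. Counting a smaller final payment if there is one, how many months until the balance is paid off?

Monthly rate r = 14.6%/12 = 1.21667% = 0.0121667.
Recurrence: B ← B·(1+r) − £1,375.00.
Month 1: interest £170.58; balance after payment £12,815.58.
Month 2: interest £155.92; balance after payment £11,596.50.
Closed form: n = −ln(1 − rB₀/P)/ln(1+r) = −ln(0.87594)/ln(1.01217) ≈ 10.953, so the balance reaches zero during payment 11.

11 months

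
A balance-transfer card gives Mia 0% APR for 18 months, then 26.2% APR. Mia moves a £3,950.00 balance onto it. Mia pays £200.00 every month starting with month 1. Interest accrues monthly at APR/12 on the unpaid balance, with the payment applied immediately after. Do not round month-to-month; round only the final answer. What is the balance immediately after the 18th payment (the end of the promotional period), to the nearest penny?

£350.00

Promo months 1–18 at r₀ = 0%/12 = 0; months 19+ at r₁ = 26.2%/12 = 0.0218333.
After month 18 (no interest yet): B = £3,950.00 − 18·£200.00 = £350.00.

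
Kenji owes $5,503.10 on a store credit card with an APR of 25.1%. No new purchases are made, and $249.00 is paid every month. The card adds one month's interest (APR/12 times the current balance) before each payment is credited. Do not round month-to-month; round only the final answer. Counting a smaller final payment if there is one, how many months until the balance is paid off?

30 months

Monthly rate r = 25.1%/12 = 2.09167% = 0.0209167.
Recurrence: B ← B·(1+r) − $249.00.
Month 1: interest $115.11; balance after payment $5,369.21.
Month 2: interest $112.31; balance after payment $5,232.51.
Closed form: n = −ln(1 − rB₀/P)/ln(1+r) = −ln(0.53772)/ln(1.02092) ≈ 29.970, so the balance reaches zero during payment 30.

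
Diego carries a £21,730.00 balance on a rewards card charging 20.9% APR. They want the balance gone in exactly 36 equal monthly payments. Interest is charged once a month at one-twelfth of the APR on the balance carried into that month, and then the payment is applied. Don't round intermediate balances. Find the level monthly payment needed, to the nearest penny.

£817.56

Monthly rate r = 20.9%/12 = 1.74167% = 0.0174167.
Level-payment amortization: P = B₀·r / (1 − (1+r)^(−n)) = 21730.00·0.0174167 / (1 − 1.01742^(−36)).
Denominator 1 − (1+r)^(−36) = 0.462916905.
P = 378.464 / 0.462916905 ≈ 817.56.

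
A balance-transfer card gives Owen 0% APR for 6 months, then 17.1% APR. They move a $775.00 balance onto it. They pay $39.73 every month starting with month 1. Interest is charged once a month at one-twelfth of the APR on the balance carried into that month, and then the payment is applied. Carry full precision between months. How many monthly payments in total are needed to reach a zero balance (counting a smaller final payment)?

22 months

Promo months 1–6 at r₀ = 0%/12 = 0; months 7+ at r₁ = 17.1%/12 = 0.01425.
After month 6 (no interest yet): B = $775.00 − 6·$39.73 = $536.62.
Then at r₁ with $39.73/mo: n₂ = −ln(1 − r₁·B/P)/ln(1+r₁) ≈ 15.11 → 16 more payments.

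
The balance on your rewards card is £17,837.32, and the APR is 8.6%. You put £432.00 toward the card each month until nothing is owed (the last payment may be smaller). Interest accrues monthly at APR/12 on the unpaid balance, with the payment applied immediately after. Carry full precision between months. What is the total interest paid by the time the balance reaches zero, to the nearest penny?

Monthly rate r = 8.6%/12 = 0.716667% = 0.00716667.
Payoff takes n = ⌈−ln(1 − rB₀/P)/ln(1+r)⌉ = ⌈49.131⌉ = 50 payments; the last is £56.93.
Total paid = 49·£432.00 + £56.93 = £21,224.93.
Total interest = total paid − principal = £21,224.93 − £17,837.32 = £3,387.61.

£3,387.61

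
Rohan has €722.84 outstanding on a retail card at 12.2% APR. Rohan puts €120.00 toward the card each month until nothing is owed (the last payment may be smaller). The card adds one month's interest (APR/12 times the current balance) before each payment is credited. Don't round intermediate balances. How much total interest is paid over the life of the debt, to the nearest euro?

Monthly rate r = 12.2%/12 = 1.01667% = 0.0101667.
Payoff takes n = ⌈−ln(1 − rB₀/P)/ln(1+r)⌉ = ⌈6.248⌉ = 7 payments; the last is €29.82.
Total paid = 6·€120.00 + €29.82 = €749.82.
Total interest = total paid − principal = €749.82 − €722.84 = €26.98.

€27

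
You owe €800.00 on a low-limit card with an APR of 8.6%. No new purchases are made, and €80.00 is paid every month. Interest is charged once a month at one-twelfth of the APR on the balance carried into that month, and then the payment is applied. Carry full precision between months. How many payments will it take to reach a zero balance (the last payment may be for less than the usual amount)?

11 months

Monthly rate r = 8.6%/12 = 0.716667% = 0.00716667.
Recurrence: B ← B·(1+r) − €80.00.
Month 1: interest €5.73; balance after payment €725.73.
Month 2: interest €5.20; balance after payment €650.93.
Closed form: n = −ln(1 − rB₀/P)/ln(1+r) = −ln(0.92833)/ln(1.00717) ≈ 10.414, so the balance reaches zero during payment 11.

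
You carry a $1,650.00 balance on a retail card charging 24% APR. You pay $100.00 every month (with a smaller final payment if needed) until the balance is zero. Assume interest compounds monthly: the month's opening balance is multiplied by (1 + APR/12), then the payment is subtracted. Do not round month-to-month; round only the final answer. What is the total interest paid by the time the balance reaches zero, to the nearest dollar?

Monthly rate r = 24%/12 = 2% = 0.02.
Payoff takes n = ⌈−ln(1 − rB₀/P)/ln(1+r)⌉ = ⌈20.223⌉ = 21 payments; the last is $22.52.
Total paid = 20·$100.00 + $22.52 = $2,022.52.
Total interest = total paid − principal = $2,022.52 − $1,650.00 = $372.52.

$373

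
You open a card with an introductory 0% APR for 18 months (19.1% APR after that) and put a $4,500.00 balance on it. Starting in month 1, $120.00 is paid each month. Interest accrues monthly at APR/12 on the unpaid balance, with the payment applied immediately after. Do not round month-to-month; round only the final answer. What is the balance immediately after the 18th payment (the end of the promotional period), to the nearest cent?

$2,340.00

Promo months 1–18 at r₀ = 0%/12 = 0; months 19+ at r₁ = 19.1%/12 = 0.0159167.
After month 18 (no interest yet): B = $4,500.00 − 18·$120.00 = $2,340.00.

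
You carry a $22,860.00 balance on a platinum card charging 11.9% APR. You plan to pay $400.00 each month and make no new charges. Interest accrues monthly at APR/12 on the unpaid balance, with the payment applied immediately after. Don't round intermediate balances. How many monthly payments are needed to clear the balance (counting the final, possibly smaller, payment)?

Monthly rate r = 11.9%/12 = 0.991667% = 0.00991667.
Recurrence: B ← B·(1+r) − $400.00.
Month 1: interest $226.70; balance after payment $22,686.69.
Month 2: interest $224.98; balance after payment $22,511.67.
Closed form: n = −ln(1 − rB₀/P)/ln(1+r) = −ln(0.43326)/ln(1.00992) ≈ 84.762, so the balance reaches zero during payment 85.

85 months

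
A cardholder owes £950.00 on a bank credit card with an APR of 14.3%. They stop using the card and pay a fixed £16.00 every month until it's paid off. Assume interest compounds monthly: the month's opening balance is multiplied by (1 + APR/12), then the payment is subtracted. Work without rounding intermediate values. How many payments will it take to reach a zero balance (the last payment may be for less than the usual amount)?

104 payments

Monthly rate r = 14.3%/12 = 1.19167% = 0.0119167.
Recurrence: B ← B·(1+r) − £16.00.
Month 1: interest £11.32; balance after payment £945.32.
Month 2: interest £11.27; balance after payment £940.59.
Closed form: n = −ln(1 − rB₀/P)/ln(1+r) = −ln(0.29245)/ln(1.01192) ≈ 103.786, so the balance reaches zero during payment 104.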